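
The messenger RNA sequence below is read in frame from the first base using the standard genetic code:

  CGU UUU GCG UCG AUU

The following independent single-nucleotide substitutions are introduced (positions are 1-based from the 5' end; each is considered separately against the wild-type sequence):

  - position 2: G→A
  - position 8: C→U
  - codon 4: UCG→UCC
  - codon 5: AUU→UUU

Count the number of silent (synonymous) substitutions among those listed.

1

Codon 1: CGU (Arg) → CAU (His) — missense.
Codon 3: GCG (Ala) → GUG (Val) — missense.
Codon 4: UCG (Ser) → UCC (Ser) — synonymous.
Codon 5: AUU (Ile) → UUU (Phe) — missense.
Synonymous: 1 of 4.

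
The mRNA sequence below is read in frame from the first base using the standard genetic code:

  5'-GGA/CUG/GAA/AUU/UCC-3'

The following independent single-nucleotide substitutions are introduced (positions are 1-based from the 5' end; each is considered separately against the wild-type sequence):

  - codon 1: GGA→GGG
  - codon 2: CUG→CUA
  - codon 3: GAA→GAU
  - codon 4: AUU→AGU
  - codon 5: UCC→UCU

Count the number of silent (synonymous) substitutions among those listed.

3

Codon 1: GGA (Gly) → GGG (Gly) — synonymous.
Codon 2: CUG (Leu) → CUA (Leu) — synonymous.
Codon 3: GAA (Glu) → GAU (Asp) — missense.
Codon 4: AUU (Ile) → AGU (Ser) — missense.
Codon 5: UCC (Ser) → UCU (Ser) — synonymous.
Synonymous: 3 of 5.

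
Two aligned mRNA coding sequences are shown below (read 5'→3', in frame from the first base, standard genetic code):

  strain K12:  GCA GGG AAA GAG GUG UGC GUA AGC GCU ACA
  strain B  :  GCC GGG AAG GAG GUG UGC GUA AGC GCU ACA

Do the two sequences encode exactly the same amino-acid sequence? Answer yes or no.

yes

Codon 1: GCA Ala / GCC Ala — synonymous.
Codon 2: GGG Gly / GGG Gly — identical.
Codon 3: AAA Lys / AAG Lys — synonymous.
Codon 4: GAG Glu / GAG Glu — identical.
Codon 5: GUG Val / GUG Val — identical.
Codon 6: UGC Cys / UGC Cys — identical.
Codon 7: GUA Val / GUA Val — identical.
Codon 8: AGC Ser / AGC Ser — identical.
Codon 9: GCU Ala / GCU Ala — identical.
Codon 10: ACA Thr / ACA Thr — identical.
Nonsynonymous differences: 0 → same protein.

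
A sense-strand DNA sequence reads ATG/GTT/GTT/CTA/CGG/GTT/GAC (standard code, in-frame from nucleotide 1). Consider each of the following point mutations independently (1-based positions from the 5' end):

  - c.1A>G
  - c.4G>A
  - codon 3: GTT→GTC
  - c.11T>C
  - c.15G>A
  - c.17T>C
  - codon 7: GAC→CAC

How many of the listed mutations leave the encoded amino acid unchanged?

Codon 1: ATG (Met) → GTG (Val) — missense.
Codon 2: GTT (Val) → ATT (Ile) — missense.
Codon 3: GTT (Val) → GTC (Val) — synonymous.
Codon 4: CTA (Leu) → CCA (Pro) — missense.
Codon 5: CGG (Arg) → CGA (Arg) — synonymous.
Codon 6: GTT (Val) → GCT (Ala) — missense.
Codon 7: GAC (Asp) → CAC (His) — missense.
Synonymous: 2 of 7.

2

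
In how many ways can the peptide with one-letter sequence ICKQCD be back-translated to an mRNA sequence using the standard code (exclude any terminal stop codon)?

96

Ile: 3 codons.
Cys: 2 codons.
Lys: 2 codons.
Gln: 2 codons.
Cys: 2 codons.
Asp: 2 codons.
3 × 2 × 2 × 2 × 2 × 2 = 96.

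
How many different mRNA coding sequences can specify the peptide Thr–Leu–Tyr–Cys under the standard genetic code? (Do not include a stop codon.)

96

Thr: 4 codons.
Leu: 6 codons.
Tyr: 2 codons.
Cys: 2 codons.
4 × 6 × 2 × 2 = 96.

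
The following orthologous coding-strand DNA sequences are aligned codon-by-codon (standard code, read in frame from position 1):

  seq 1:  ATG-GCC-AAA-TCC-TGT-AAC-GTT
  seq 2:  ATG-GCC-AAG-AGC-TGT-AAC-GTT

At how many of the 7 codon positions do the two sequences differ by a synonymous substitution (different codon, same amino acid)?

2

Codon 1: ATG Met / ATG Met — identical.
Codon 2: GCC Ala / GCC Ala — identical.
Codon 3: AAA Lys / AAG Lys — synonymous.
Codon 4: TCC Ser / AGC Ser — synonymous.
Codon 5: TGT Cys / TGT Cys — identical.
Codon 6: AAC Asn / AAC Asn — identical.
Codon 7: GTT Val / GTT Val — identical.
Synonymous differences: 2.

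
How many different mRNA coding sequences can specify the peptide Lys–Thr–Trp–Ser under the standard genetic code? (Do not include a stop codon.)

48

Lys: 2 codons.
Thr: 4 codons.
Trp: 1 codon.
Ser: 6 codons.
2 × 4 × 1 × 6 = 48.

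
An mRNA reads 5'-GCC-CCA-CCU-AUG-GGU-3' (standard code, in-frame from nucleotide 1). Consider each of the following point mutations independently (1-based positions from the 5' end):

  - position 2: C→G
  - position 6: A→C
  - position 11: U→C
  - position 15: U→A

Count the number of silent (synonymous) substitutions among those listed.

Codon 1: GCC (Ala) → GGC (Gly) — missense.
Codon 2: CCA (Pro) → CCC (Pro) — synonymous.
Codon 4: AUG (Met) → ACG (Thr) — missense.
Codon 5: GGU (Gly) → GGA (Gly) — synonymous.
Synonymous: 2 of 4.

2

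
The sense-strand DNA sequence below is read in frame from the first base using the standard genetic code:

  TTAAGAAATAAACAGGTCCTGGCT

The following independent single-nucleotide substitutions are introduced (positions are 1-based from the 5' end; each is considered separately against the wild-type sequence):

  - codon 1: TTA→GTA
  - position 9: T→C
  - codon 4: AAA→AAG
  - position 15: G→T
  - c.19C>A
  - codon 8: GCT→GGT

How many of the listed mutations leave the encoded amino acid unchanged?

2

Codon 1: TTA (Leu) → GTA (Val) — missense.
Codon 3: AAT (Asn) → AAC (Asn) — synonymous.
Codon 4: AAA (Lys) → AAG (Lys) — synonymous.
Codon 5: CAG (Gln) → CAT (His) — missense.
Codon 7: CTG (Leu) → ATG (Met) — missense.
Codon 8: GCT (Ala) → GGT (Gly) — missense.
Synonymous: 2 of 6.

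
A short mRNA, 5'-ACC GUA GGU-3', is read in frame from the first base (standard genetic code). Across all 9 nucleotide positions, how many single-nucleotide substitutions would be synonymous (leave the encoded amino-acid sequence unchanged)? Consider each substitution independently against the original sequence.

Codon 1 (ACC, Thr): 3 synonymous substitutions.
Codon 2 (GUA, Val): 3 synonymous substitutions.
Codon 3 (GGU, Gly): 3 synonymous substitutions.
Total: 3 + 3 + 3 = 9.

9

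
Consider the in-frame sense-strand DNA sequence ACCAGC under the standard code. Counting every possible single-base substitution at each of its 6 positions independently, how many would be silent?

Codon 1 (ACC, Thr): 3 synonymous substitutions.
Codon 2 (AGC, Ser): 1 synonymous substitution.
Total: 3 + 1 = 4.

4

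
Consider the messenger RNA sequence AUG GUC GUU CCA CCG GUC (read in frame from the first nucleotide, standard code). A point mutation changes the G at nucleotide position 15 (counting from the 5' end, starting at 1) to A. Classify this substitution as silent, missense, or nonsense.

silent

Position 15 falls in codon 5: CCG → Pro.
After the substitution the codon is CCA → Pro.
Both encode Pro, so the change is synonymous.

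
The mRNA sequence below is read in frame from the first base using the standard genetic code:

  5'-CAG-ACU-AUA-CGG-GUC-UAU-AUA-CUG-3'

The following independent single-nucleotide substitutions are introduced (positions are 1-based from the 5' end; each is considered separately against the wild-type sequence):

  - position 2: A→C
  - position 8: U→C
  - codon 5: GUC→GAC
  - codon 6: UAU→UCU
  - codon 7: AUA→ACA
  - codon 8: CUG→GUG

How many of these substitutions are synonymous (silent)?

Codon 1: CAG (Gln) → CCG (Pro) — missense.
Codon 3: AUA (Ile) → ACA (Thr) — missense.
Codon 5: GUC (Val) → GAC (Asp) — missense.
Codon 6: UAU (Tyr) → UCU (Ser) — missense.
Codon 7: AUA (Ile) → ACA (Thr) — missense.
Codon 8: CUG (Leu) → GUG (Val) — missense.
Synonymous: 0 of 6.

0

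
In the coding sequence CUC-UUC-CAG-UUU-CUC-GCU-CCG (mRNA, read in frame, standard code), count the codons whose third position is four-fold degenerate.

4

Codon 1 CUC (Leu): third position 4-fold.
Codon 2 UUC (Phe): third position 2-fold.
Codon 3 CAG (Gln): third position 2-fold.
Codon 4 UUU (Phe): third position 2-fold.
Codon 5 CUC (Leu): third position 4-fold.
Codon 6 GCU (Ala): third position 4-fold.
Codon 7 CCG (Pro): third position 4-fold.
Four-fold degenerate third positions: 4.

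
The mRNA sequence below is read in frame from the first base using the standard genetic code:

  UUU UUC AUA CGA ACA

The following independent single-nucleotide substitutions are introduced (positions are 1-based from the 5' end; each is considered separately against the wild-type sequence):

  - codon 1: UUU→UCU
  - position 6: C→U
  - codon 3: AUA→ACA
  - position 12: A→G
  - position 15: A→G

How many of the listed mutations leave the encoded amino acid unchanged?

Codon 1: UUU (Phe) → UCU (Ser) — missense.
Codon 2: UUC (Phe) → UUU (Phe) — synonymous.
Codon 3: AUA (Ile) → ACA (Thr) — missense.
Codon 4: CGA (Arg) → CGG (Arg) — synonymous.
Codon 5: ACA (Thr) → ACG (Thr) — synonymous.
Synonymous: 3 of 5.

3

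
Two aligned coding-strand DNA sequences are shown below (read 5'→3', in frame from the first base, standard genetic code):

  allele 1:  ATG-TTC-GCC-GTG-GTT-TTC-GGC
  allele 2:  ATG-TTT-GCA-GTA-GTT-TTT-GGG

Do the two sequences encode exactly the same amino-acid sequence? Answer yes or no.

Codon 1: ATG Met / ATG Met — identical.
Codon 2: TTC Phe / TTT Phe — synonymous.
Codon 3: GCC Ala / GCA Ala — synonymous.
Codon 4: GTG Val / GTA Val — synonymous.
Codon 5: GTT Val / GTT Val — identical.
Codon 6: TTC Phe / TTT Phe — synonymous.
Codon 7: GGC Gly / GGG Gly — synonymous.
Nonsynonymous differences: 0 → same protein.

yes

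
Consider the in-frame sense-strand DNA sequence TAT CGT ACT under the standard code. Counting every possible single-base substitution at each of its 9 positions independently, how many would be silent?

Codon 1 (TAT, Tyr): 1 synonymous substitution.
Codon 2 (CGT, Arg): 3 synonymous substitutions.
Codon 3 (ACT, Thr): 3 synonymous substitutions.
Total: 1 + 3 + 3 = 7.

7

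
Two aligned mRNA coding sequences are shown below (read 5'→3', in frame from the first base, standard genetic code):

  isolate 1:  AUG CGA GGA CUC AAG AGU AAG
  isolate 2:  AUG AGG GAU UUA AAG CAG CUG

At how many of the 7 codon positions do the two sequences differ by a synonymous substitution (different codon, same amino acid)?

Codon 1: AUG Met / AUG Met — identical.
Codon 2: CGA Arg / AGG Arg — synonymous.
Codon 3: GGA Gly / GAU Asp — nonsynonymous.
Codon 4: CUC Leu / UUA Leu — synonymous.
Codon 5: AAG Lys / AAG Lys — identical.
Codon 6: AGU Ser / CAG Gln — nonsynonymous.
Codon 7: AAG Lys / CUG Leu — nonsynonymous.
Synonymous differences: 2.

2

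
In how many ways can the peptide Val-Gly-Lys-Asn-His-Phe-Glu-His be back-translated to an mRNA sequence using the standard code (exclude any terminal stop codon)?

1024

Val: 4 codons.
Gly: 4 codons.
Lys: 2 codons.
Asn: 2 codons.
His: 2 codons.
Phe: 2 codons.
Glu: 2 codons.
His: 2 codons.
4 × 4 × 2 × 2 × 2 × 2 × 2 × 2 = 1024.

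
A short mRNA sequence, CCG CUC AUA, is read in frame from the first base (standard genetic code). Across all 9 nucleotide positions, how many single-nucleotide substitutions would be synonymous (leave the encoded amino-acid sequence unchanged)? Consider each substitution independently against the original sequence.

8

Codon 1 (CCG, Pro): 3 synonymous substitutions.
Codon 2 (CUC, Leu): 3 synonymous substitutions.
Codon 3 (AUA, Ile): 2 synonymous substitutions.
Total: 3 + 3 + 2 = 8.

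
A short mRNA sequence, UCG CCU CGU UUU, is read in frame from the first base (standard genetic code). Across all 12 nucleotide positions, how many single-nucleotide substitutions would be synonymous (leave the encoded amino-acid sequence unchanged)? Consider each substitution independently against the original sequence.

10

Codon 1 (UCG, Ser): 3 synonymous substitutions.
Codon 2 (CCU, Pro): 3 synonymous substitutions.
Codon 3 (CGU, Arg): 3 synonymous substitutions.
Codon 4 (UUU, Phe): 1 synonymous substitution.
Total: 3 + 3 + 3 + 1 = 10.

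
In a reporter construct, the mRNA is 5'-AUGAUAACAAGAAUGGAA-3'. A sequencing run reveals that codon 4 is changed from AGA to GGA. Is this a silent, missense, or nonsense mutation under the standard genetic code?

Position 10 falls in codon 4: AGA → Arg.
After the substitution the codon is GGA → Gly.
Arg ≠ Gly, so this is a missense mutation.

missense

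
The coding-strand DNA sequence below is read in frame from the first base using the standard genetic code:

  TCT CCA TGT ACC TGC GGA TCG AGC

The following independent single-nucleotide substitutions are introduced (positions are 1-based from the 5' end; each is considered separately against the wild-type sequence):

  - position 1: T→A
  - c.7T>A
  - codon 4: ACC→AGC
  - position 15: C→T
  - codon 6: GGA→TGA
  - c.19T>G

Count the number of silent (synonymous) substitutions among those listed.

1

Codon 1: TCT (Ser) → ACT (Thr) — missense.
Codon 3: TGT (Cys) → AGT (Ser) — missense.
Codon 4: ACC (Thr) → AGC (Ser) — missense.
Codon 5: TGC (Cys) → TGT (Cys) — synonymous.
Codon 6: GGA (Gly) → TGA (Stop) — nonsense.
Codon 7: TCG (Ser) → GCG (Ala) — missense.
Synonymous: 1 of 6.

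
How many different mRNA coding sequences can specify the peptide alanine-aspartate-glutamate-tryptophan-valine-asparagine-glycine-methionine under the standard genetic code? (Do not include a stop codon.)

Ala: 4 codons.
Asp: 2 codons.
Glu: 2 codons.
Trp: 1 codon.
Val: 4 codons.
Asn: 2 codons.
Gly: 4 codons.
Met: 1 codon.
4 × 2 × 2 × 1 × 4 × 2 × 4 × 1 = 512.

512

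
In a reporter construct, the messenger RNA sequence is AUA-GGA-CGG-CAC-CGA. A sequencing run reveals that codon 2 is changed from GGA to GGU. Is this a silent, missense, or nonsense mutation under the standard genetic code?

silent

Position 6 falls in codon 2: GGA → Gly.
After the substitution the codon is GGU → Gly.
Both encode Gly, so the change is synonymous.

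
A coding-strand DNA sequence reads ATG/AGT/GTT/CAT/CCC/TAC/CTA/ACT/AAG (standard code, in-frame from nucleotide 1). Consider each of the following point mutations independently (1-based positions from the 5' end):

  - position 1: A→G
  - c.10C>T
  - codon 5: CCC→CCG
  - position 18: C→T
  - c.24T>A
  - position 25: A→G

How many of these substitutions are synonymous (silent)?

Codon 1: ATG (Met) → GTG (Val) — missense.
Codon 4: CAT (His) → TAT (Tyr) — missense.
Codon 5: CCC (Pro) → CCG (Pro) — synonymous.
Codon 6: TAC (Tyr) → TAT (Tyr) — synonymous.
Codon 8: ACT (Thr) → ACA (Thr) — synonymous.
Codon 9: AAG (Lys) → GAG (Glu) — missense.
Synonymous: 3 of 6.

3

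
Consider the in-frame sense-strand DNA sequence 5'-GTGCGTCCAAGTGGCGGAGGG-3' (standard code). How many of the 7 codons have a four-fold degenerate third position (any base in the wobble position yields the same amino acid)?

6

Codon 1 GTG (Val): third position 4-fold.
Codon 2 CGT (Arg): third position 4-fold.
Codon 3 CCA (Pro): third position 4-fold.
Codon 4 AGT (Ser): third position 2-fold.
Codon 5 GGC (Gly): third position 4-fold.
Codon 6 GGA (Gly): third position 4-fold.
Codon 7 GGG (Gly): third position 4-fold.
Four-fold degenerate third positions: 6.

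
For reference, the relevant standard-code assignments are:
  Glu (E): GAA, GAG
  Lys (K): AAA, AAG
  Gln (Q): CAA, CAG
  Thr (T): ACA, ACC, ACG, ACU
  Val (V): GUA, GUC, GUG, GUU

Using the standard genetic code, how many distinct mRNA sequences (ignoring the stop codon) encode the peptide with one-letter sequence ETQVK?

Glu: 2 codons.
Thr: 4 codons.
Gln: 2 codons.
Val: 4 codons.
Lys: 2 codons.
2 × 4 × 2 × 4 × 2 = 128.

128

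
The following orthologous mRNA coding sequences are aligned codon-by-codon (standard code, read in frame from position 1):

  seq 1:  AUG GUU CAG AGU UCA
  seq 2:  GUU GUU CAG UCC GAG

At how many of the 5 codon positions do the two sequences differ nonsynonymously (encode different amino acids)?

Codon 1: AUG Met / GUU Val — nonsynonymous.
Codon 2: GUU Val / GUU Val — identical.
Codon 3: CAG Gln / CAG Gln — identical.
Codon 4: AGU Ser / UCC Ser — synonymous.
Codon 5: UCA Ser / GAG Glu — nonsynonymous.
Nonsynonymous differences: 2.

2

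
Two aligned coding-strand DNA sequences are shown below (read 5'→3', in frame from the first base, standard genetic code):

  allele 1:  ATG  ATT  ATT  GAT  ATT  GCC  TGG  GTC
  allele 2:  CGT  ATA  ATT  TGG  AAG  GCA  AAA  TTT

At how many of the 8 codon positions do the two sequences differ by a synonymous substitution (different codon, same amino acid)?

2

Codon 1: ATG Met / CGT Arg — nonsynonymous.
Codon 2: ATT Ile / ATA Ile — synonymous.
Codon 3: ATT Ile / ATT Ile — identical.
Codon 4: GAT Asp / TGG Trp — nonsynonymous.
Codon 5: ATT Ile / AAG Lys — nonsynonymous.
Codon 6: GCC Ala / GCA Ala — synonymous.
Codon 7: TGG Trp / AAA Lys — nonsynonymous.
Codon 8: GTC Val / TTT Phe — nonsynonymous.
Synonymous differences: 2.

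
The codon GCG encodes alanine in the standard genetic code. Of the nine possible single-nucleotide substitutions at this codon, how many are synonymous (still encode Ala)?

3

Position 1: none → 0 synonymous.
Position 2: none → 0 synonymous.
Position 3: GCT, GCC, GCA → 3 synonymous.
Total: 0 + 0 + 3 = 3.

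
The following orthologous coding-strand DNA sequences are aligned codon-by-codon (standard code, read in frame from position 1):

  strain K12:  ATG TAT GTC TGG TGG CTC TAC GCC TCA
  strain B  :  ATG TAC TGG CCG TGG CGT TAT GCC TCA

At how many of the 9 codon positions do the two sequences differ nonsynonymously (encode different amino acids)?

3

Codon 1: ATG Met / ATG Met — identical.
Codon 2: TAT Tyr / TAC Tyr — synonymous.
Codon 3: GTC Val / TGG Trp — nonsynonymous.
Codon 4: TGG Trp / CCG Pro — nonsynonymous.
Codon 5: TGG Trp / TGG Trp — identical.
Codon 6: CTC Leu / CGT Arg — nonsynonymous.
Codon 7: TAC Tyr / TAT Tyr — synonymous.
Codon 8: GCC Ala / GCC Ala — identical.
Codon 9: TCA Ser / TCA Ser — identical.
Nonsynonymous differences: 3.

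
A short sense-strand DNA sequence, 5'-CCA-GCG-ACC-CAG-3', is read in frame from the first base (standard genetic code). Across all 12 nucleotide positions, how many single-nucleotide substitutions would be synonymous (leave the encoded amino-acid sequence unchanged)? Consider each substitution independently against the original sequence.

Codon 1 (CCA, Pro): 3 synonymous substitutions.
Codon 2 (GCG, Ala): 3 synonymous substitutions.
Codon 3 (ACC, Thr): 3 synonymous substitutions.
Codon 4 (CAG, Gln): 1 synonymous substitution.
Total: 3 + 3 + 3 + 1 = 10.

10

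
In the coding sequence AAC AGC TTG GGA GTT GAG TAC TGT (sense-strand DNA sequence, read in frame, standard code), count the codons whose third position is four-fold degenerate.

Codon 1 AAC (Asn): third position 2-fold.
Codon 2 AGC (Ser): third position 2-fold.
Codon 3 TTG (Leu): third position 2-fold.
Codon 4 GGA (Gly): third position 4-fold.
Codon 5 GTT (Val): third position 4-fold.
Codon 6 GAG (Glu): third position 2-fold.
Codon 7 TAC (Tyr): third position 2-fold.
Codon 8 TGT (Cys): third position 2-fold.
Four-fold degenerate third positions: 2.

2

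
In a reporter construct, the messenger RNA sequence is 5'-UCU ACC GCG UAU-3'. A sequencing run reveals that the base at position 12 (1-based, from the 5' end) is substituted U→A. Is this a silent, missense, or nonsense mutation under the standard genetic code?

nonsense

Position 12 falls in codon 4: UAU → Tyr.
After the substitution the codon is UAA → Stop.
The new codon is a stop codon, so this is a nonsense mutation.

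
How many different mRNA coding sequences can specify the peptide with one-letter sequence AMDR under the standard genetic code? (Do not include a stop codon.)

48

Ala: 4 codons.
Met: 1 codon.
Asp: 2 codons.
Arg: 6 codons.
4 × 1 × 2 × 6 = 48.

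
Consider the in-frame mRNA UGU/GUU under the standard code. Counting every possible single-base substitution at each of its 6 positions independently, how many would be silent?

Codon 1 (UGU, Cys): 1 synonymous substitution.
Codon 2 (GUU, Val): 3 synonymous substitutions.
Total: 1 + 3 = 4.

4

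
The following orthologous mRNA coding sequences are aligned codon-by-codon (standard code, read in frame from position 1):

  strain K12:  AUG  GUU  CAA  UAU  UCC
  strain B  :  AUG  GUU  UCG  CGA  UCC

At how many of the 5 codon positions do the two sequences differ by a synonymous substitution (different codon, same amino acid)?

0

Codon 1: AUG Met / AUG Met — identical.
Codon 2: GUU Val / GUU Val — identical.
Codon 3: CAA Gln / UCG Ser — nonsynonymous.
Codon 4: UAU Tyr / CGA Arg — nonsynonymous.
Codon 5: UCC Ser / UCC Ser — identical.
Synonymous differences: 0.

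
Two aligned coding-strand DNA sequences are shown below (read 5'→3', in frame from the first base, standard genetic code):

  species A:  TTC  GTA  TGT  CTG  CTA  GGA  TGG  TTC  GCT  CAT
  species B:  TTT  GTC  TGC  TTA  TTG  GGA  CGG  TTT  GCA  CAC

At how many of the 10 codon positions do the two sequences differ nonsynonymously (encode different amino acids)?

Codon 1: TTC Phe / TTT Phe — synonymous.
Codon 2: GTA Val / GTC Val — synonymous.
Codon 3: TGT Cys / TGC Cys — synonymous.
Codon 4: CTG Leu / TTA Leu — synonymous.
Codon 5: CTA Leu / TTG Leu — synonymous.
Codon 6: GGA Gly / GGA Gly — identical.
Codon 7: TGG Trp / CGG Arg — nonsynonymous.
Codon 8: TTC Phe / TTT Phe — synonymous.
Codon 9: GCT Ala / GCA Ala — synonymous.
Codon 10: CAT His / CAC His — synonymous.
Nonsynonymous differences: 1.

1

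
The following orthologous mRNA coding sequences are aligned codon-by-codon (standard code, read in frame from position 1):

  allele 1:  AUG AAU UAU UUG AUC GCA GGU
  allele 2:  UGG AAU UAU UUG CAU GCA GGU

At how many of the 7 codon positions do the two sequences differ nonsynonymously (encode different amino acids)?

Codon 1: AUG Met / UGG Trp — nonsynonymous.
Codon 2: AAU Asn / AAU Asn — identical.
Codon 3: UAU Tyr / UAU Tyr — identical.
Codon 4: UUG Leu / UUG Leu — identical.
Codon 5: AUC Ile / CAU His — nonsynonymous.
Codon 6: GCA Ala / GCA Ala — identical.
Codon 7: GGU Gly / GGU Gly — identical.
Nonsynonymous differences: 2.

2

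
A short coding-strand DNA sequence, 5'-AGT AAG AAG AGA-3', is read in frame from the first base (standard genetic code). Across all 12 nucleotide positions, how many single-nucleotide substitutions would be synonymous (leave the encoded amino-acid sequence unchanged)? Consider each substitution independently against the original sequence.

Codon 1 (AGT, Ser): 1 synonymous substitution.
Codon 2 (AAG, Lys): 1 synonymous substitution.
Codon 3 (AAG, Lys): 1 synonymous substitution.
Codon 4 (AGA, Arg): 2 synonymous substitutions.
Total: 1 + 1 + 1 + 2 = 5.

5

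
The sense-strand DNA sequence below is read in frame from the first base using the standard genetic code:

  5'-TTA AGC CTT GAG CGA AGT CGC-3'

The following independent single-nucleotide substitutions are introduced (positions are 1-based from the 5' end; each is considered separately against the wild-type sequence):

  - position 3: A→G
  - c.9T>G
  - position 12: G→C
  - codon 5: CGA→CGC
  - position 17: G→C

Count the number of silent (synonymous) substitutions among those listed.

Codon 1: TTA (Leu) → TTG (Leu) — synonymous.
Codon 3: CTT (Leu) → CTG (Leu) — synonymous.
Codon 4: GAG (Glu) → GAC (Asp) — missense.
Codon 5: CGA (Arg) → CGC (Arg) — synonymous.
Codon 6: AGT (Ser) → ACT (Thr) — missense.
Synonymous: 3 of 5.

3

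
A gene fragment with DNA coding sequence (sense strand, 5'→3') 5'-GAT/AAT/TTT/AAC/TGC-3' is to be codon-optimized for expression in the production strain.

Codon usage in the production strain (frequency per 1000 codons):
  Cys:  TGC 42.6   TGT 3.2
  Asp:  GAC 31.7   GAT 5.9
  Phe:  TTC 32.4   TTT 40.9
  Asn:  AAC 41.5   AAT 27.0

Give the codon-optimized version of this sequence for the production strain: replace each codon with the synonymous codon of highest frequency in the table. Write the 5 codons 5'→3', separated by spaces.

Codon 1 (Asp): best is GAC at 31.7.
Codon 2 (Asn): best is AAC at 41.5.
Codon 3 (Phe): best is TTT at 40.9.
Codon 4 (Asn): best is AAC at 41.5.
Codon 5 (Cys): best is TGC at 42.6.

GAC AAC TTT AAC TGC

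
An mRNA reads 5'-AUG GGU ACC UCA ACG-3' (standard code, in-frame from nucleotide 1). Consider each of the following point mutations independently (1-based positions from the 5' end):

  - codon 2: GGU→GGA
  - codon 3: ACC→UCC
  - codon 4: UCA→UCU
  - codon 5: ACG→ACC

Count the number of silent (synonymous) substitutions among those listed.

3

Codon 2: GGU (Gly) → GGA (Gly) — synonymous.
Codon 3: ACC (Thr) → UCC (Ser) — missense.
Codon 4: UCA (Ser) → UCU (Ser) — synonymous.
Codon 5: ACG (Thr) → ACC (Thr) — synonymous.
Synonymous: 3 of 4.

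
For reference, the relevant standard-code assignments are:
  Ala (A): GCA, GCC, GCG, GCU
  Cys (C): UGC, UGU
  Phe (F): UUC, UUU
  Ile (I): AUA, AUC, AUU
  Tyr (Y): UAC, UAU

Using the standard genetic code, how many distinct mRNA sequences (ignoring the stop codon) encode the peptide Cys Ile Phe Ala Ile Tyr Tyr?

Cys: 2 codons.
Ile: 3 codons.
Phe: 2 codons.
Ala: 4 codons.
Ile: 3 codons.
Tyr: 2 codons.
Tyr: 2 codons.
2 × 3 × 2 × 4 × 3 × 2 × 2 = 576.

576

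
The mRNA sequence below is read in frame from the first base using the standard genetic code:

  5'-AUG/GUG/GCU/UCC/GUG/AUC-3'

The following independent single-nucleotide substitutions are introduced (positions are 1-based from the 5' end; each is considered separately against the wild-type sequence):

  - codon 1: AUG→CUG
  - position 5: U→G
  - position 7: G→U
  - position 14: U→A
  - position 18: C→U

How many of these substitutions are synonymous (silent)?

1

Codon 1: AUG (Met) → CUG (Leu) — missense.
Codon 2: GUG (Val) → GGG (Gly) — missense.
Codon 3: GCU (Ala) → UCU (Ser) — missense.
Codon 5: GUG (Val) → GAG (Glu) — missense.
Codon 6: AUC (Ile) → AUU (Ile) — synonymous.
Synonymous: 1 of 5.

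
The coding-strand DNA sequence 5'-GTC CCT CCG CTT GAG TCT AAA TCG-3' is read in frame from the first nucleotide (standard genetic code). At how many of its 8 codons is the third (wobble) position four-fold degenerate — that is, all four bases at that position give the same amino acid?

Codon 1 GTC (Val): third position 4-fold.
Codon 2 CCT (Pro): third position 4-fold.
Codon 3 CCG (Pro): third position 4-fold.
Codon 4 CTT (Leu): third position 4-fold.
Codon 5 GAG (Glu): third position 2-fold.
Codon 6 TCT (Ser): third position 4-fold.
Codon 7 AAA (Lys): third position 2-fold.
Codon 8 TCG (Ser): third position 4-fold.
Four-fold degenerate third positions: 6.

6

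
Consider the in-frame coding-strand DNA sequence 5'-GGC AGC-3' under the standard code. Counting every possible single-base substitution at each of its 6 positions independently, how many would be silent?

4

Codon 1 (GGC, Gly): 3 synonymous substitutions.
Codon 2 (AGC, Ser): 1 synonymous substitution.
Total: 3 + 1 = 4.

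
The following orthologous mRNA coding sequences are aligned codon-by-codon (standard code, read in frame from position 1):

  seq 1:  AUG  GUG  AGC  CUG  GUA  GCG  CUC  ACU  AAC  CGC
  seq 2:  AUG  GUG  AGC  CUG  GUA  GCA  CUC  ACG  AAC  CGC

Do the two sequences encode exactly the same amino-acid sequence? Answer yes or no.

yes

Codon 1: AUG Met / AUG Met — identical.
Codon 2: GUG Val / GUG Val — identical.
Codon 3: AGC Ser / AGC Ser — identical.
Codon 4: CUG Leu / CUG Leu — identical.
Codon 5: GUA Val / GUA Val — identical.
Codon 6: GCG Ala / GCA Ala — synonymous.
Codon 7: CUC Leu / CUC Leu — identical.
Codon 8: ACU Thr / ACG Thr — synonymous.
Codon 9: AAC Asn / AAC Asn — identical.
Codon 10: CGC Arg / CGC Arg — identical.
Nonsynonymous differences: 0 → same protein.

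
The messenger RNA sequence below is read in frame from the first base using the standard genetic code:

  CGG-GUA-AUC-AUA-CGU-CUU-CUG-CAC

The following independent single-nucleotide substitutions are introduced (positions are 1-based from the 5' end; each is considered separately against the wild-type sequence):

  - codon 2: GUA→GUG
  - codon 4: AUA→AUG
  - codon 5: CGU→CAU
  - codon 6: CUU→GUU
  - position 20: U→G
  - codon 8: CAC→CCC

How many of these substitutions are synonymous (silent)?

Codon 2: GUA (Val) → GUG (Val) — synonymous.
Codon 4: AUA (Ile) → AUG (Met) — missense.
Codon 5: CGU (Arg) → CAU (His) — missense.
Codon 6: CUU (Leu) → GUU (Val) — missense.
Codon 7: CUG (Leu) → CGG (Arg) — missense.
Codon 8: CAC (His) → CCC (Pro) — missense.
Synonymous: 1 of 6.

1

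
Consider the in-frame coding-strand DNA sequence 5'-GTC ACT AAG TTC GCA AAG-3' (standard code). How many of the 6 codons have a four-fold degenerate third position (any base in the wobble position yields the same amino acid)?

3

Codon 1 GTC (Val): third position 4-fold.
Codon 2 ACT (Thr): third position 4-fold.
Codon 3 AAG (Lys): third position 2-fold.
Codon 4 TTC (Phe): third position 2-fold.
Codon 5 GCA (Ala): third position 4-fold.
Codon 6 AAG (Lys): third position 2-fold.
Four-fold degenerate third positions: 3.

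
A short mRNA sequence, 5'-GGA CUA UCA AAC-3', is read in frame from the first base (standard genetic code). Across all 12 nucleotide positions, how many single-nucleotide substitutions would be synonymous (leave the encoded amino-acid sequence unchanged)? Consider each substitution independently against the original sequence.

11

Codon 1 (GGA, Gly): 3 synonymous substitutions.
Codon 2 (CUA, Leu): 4 synonymous substitutions.
Codon 3 (UCA, Ser): 3 synonymous substitutions.
Codon 4 (AAC, Asn): 1 synonymous substitution.
Total: 3 + 4 + 3 + 1 = 11.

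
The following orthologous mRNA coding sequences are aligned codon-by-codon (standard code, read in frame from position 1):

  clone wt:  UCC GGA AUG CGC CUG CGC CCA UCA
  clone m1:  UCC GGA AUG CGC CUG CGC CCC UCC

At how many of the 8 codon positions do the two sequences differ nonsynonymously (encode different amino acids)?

0

Codon 1: UCC Ser / UCC Ser — identical.
Codon 2: GGA Gly / GGA Gly — identical.
Codon 3: AUG Met / AUG Met — identical.
Codon 4: CGC Arg / CGC Arg — identical.
Codon 5: CUG Leu / CUG Leu — identical.
Codon 6: CGC Arg / CGC Arg — identical.
Codon 7: CCA Pro / CCC Pro — synonymous.
Codon 8: UCA Ser / UCC Ser — synonymous.
Nonsynonymous differences: 0.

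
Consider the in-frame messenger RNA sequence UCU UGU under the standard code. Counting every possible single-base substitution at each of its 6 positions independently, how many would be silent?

4

Codon 1 (UCU, Ser): 3 synonymous substitutions.
Codon 2 (UGU, Cys): 1 synonymous substitution.
Total: 3 + 1 = 4.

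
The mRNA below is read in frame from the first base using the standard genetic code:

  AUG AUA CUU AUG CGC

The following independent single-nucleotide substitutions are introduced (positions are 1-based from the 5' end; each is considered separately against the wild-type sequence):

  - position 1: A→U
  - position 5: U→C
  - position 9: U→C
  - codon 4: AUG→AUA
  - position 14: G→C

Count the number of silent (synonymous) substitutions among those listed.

Codon 1: AUG (Met) → UUG (Leu) — missense.
Codon 2: AUA (Ile) → ACA (Thr) — missense.
Codon 3: CUU (Leu) → CUC (Leu) — synonymous.
Codon 4: AUG (Met) → AUA (Ile) — missense.
Codon 5: CGC (Arg) → CCC (Pro) — missense.
Synonymous: 1 of 5.

1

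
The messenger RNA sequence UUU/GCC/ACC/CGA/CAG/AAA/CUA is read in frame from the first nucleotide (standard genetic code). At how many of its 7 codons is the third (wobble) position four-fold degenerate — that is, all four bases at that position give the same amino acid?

4

Codon 1 UUU (Phe): third position 2-fold.
Codon 2 GCC (Ala): third position 4-fold.
Codon 3 ACC (Thr): third position 4-fold.
Codon 4 CGA (Arg): third position 4-fold.
Codon 5 CAG (Gln): third position 2-fold.
Codon 6 AAA (Lys): third position 2-fold.
Codon 7 CUA (Leu): third position 4-fold.
Four-fold degenerate third positions: 4.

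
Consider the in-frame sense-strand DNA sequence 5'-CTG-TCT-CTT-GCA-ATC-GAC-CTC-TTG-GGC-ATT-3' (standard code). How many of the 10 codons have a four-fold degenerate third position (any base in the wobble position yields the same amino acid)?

6

Codon 1 CTG (Leu): third position 4-fold.
Codon 2 TCT (Ser): third position 4-fold.
Codon 3 CTT (Leu): third position 4-fold.
Codon 4 GCA (Ala): third position 4-fold.
Codon 5 ATC (Ile): third position 3-fold.
Codon 6 GAC (Asp): third position 2-fold.
Codon 7 CTC (Leu): third position 4-fold.
Codon 8 TTG (Leu): third position 2-fold.
Codon 9 GGC (Gly): third position 4-fold.
Codon 10 ATT (Ile): third position 3-fold.
Four-fold degenerate third positions: 6.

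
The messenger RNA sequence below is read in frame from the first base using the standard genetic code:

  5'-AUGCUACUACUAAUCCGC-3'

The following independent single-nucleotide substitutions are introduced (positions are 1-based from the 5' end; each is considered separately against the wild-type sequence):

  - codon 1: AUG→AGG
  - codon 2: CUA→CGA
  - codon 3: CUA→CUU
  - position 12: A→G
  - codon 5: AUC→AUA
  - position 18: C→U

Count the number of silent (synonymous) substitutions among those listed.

4

Codon 1: AUG (Met) → AGG (Arg) — missense.
Codon 2: CUA (Leu) → CGA (Arg) — missense.
Codon 3: CUA (Leu) → CUU (Leu) — synonymous.
Codon 4: CUA (Leu) → CUG (Leu) — synonymous.
Codon 5: AUC (Ile) → AUA (Ile) — synonymous.
Codon 6: CGC (Arg) → CGU (Arg) — synonymous.
Synonymous: 4 of 6.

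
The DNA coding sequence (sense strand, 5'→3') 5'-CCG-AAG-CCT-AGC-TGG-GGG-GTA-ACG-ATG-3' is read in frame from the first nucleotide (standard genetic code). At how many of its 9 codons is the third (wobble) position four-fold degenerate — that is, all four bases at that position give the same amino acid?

Codon 1 CCG (Pro): third position 4-fold.
Codon 2 AAG (Lys): third position 2-fold.
Codon 3 CCT (Pro): third position 4-fold.
Codon 4 AGC (Ser): third position 2-fold.
Codon 5 TGG (Trp): third position 1-fold.
Codon 6 GGG (Gly): third position 4-fold.
Codon 7 GTA (Val): third position 4-fold.
Codon 8 ACG (Thr): third position 4-fold.
Codon 9 ATG (Met): third position 1-fold.
Four-fold degenerate third positions: 5.

5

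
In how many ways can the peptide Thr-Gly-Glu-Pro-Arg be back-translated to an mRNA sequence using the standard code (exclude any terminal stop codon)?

768

Thr: 4 codons.
Gly: 4 codons.
Glu: 2 codons.
Pro: 4 codons.
Arg: 6 codons.
4 × 4 × 2 × 4 × 6 = 768.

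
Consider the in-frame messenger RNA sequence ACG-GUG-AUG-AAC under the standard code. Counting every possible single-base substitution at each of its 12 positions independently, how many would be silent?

Codon 1 (ACG, Thr): 3 synonymous substitutions.
Codon 2 (GUG, Val): 3 synonymous substitutions.
Codon 3 (AUG, Met): 0 synonymous substitutions.
Codon 4 (AAC, Asn): 1 synonymous substitution.
Total: 3 + 3 + 0 + 1 = 7.

7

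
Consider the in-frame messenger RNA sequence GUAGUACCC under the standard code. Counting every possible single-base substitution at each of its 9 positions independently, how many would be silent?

Codon 1 (GUA, Val): 3 synonymous substitutions.
Codon 2 (GUA, Val): 3 synonymous substitutions.
Codon 3 (CCC, Pro): 3 synonymous substitutions.
Total: 3 + 3 + 3 = 9.

9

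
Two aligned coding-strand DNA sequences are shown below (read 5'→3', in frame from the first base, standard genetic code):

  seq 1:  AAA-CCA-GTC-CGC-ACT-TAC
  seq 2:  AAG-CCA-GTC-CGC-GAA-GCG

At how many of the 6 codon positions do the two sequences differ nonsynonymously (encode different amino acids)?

2

Codon 1: AAA Lys / AAG Lys — synonymous.
Codon 2: CCA Pro / CCA Pro — identical.
Codon 3: GTC Val / GTC Val — identical.
Codon 4: CGC Arg / CGC Arg — identical.
Codon 5: ACT Thr / GAA Glu — nonsynonymous.
Codon 6: TAC Tyr / GCG Ala — nonsynonymous.
Nonsynonymous differences: 2.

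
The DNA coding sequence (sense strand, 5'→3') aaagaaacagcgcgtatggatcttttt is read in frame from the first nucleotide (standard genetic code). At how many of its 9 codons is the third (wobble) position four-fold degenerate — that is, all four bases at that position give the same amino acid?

4

Codon 1 AAA (Lys): third position 2-fold.
Codon 2 GAA (Glu): third position 2-fold.
Codon 3 ACA (Thr): third position 4-fold.
Codon 4 GCG (Ala): third position 4-fold.
Codon 5 CGT (Arg): third position 4-fold.
Codon 6 ATG (Met): third position 1-fold.
Codon 7 GAT (Asp): third position 2-fold.
Codon 8 CTT (Leu): third position 4-fold.
Codon 9 TTT (Phe): third position 2-fold.
Four-fold degenerate third positions: 4.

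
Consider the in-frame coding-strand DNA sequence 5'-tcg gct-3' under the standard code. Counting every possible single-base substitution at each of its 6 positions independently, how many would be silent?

6

Codon 1 (TCG, Ser): 3 synonymous substitutions.
Codon 2 (GCT, Ala): 3 synonymous substitutions.
Total: 3 + 3 = 6.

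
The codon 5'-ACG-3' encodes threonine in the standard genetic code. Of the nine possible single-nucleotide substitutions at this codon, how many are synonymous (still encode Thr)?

Position 1: none → 0 synonymous.
Position 2: none → 0 synonymous.
Position 3: ACU, ACC, ACA → 3 synonymous.
Total: 0 + 0 + 3 = 3.

3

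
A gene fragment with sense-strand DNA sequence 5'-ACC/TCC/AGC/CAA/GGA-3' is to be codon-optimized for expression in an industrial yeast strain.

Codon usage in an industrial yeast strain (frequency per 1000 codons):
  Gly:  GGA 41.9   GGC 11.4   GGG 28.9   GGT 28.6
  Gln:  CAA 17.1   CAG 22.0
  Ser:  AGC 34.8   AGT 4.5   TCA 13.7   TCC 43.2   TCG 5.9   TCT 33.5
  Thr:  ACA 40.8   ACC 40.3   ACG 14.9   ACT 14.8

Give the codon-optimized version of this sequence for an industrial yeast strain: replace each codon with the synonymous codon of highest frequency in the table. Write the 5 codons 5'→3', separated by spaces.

ACA TCC TCC CAG GGA

Codon 1 (Thr): best is ACA at 40.8.
Codon 2 (Ser): best is TCC at 43.2.
Codon 3 (Ser): best is TCC at 43.2.
Codon 4 (Gln): best is CAG at 22.0.
Codon 5 (Gly): best is GGA at 41.9.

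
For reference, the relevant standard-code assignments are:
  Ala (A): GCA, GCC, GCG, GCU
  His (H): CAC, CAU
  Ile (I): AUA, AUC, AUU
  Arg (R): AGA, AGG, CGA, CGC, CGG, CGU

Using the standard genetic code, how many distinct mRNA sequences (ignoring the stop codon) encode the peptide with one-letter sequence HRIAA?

576

His: 2 codons.
Arg: 6 codons.
Ile: 3 codons.
Ala: 4 codons.
Ala: 4 codons.
2 × 6 × 3 × 4 × 4 = 576.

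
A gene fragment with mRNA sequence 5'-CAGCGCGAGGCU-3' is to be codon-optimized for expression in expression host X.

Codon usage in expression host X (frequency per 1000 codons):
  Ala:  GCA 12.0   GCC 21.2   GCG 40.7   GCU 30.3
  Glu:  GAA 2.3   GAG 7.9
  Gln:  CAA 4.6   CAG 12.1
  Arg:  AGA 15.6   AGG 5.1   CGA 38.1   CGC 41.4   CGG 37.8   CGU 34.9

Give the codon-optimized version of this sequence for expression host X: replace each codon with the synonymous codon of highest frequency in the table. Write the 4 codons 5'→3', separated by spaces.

CAG CGC GAG GCG

Codon 1 (Gln): best is CAG at 12.1.
Codon 2 (Arg): best is CGC at 41.4.
Codon 3 (Glu): best is GAG at 7.9.
Codon 4 (Ala): best is GCG at 40.7.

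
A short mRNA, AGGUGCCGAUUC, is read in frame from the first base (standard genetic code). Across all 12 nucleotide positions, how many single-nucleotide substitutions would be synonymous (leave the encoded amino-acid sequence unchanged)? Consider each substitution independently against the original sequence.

8

Codon 1 (AGG, Arg): 2 synonymous substitutions.
Codon 2 (UGC, Cys): 1 synonymous substitution.
Codon 3 (CGA, Arg): 4 synonymous substitutions.
Codon 4 (UUC, Phe): 1 synonymous substitution.
Total: 2 + 1 + 4 + 1 = 8.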